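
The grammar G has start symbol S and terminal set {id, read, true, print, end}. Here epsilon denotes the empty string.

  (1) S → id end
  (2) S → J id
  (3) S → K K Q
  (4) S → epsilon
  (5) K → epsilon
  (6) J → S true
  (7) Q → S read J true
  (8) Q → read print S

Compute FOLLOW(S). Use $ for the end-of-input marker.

{$, read, true}

FIRST(K) = {epsilon}
FIRST(S) = {epsilon, id, read, true}  (via J id, K K Q)
FIRST(J) = {id, read, true}  (via S true)
FIRST(Q) = {id, read, true}  (via S read J true)
FOLLOW(S) includes $ since S is the start symbol.
FOLLOW(K): in S→K K Q (occurrence 1), K is followed by K Q with FIRST {id, read, true}; in S→K K Q (occurrence 2), K is followed by Q with FIRST {id, read, true}. Thus FOLLOW(K) = {id, read, true}.
FOLLOW(J): in S→J id, J is followed by id with FIRST {id}; in Q→S read J true, J is followed by true with FIRST {true}. Thus FOLLOW(J) = {id, true}.
FOLLOW(S): in J→S true, S is followed by true with FIRST {true}; in Q→S read J true, S is followed by read J true with FIRST {read}; in Q→read print S, the suffix after S is empty, so FOLLOW(S) ⊇ FOLLOW(Q) = {$, read, true}. Thus FOLLOW(S) = {$, read, true}.
FOLLOW(Q): in S→K K Q, the suffix after Q is empty, so FOLLOW(Q) ⊇ FOLLOW(S) = {$, read, true}. Thus FOLLOW(Q) = {$, read, true}.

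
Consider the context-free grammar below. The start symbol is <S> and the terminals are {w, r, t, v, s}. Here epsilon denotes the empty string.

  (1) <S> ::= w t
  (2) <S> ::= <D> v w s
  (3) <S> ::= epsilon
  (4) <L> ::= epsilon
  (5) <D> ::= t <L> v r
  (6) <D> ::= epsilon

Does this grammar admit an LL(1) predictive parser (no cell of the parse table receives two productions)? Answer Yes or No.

FIRST(<S>) = {epsilon, t, v, w}
FIRST(<L>) = {epsilon}
FIRST(<D>) = {epsilon, t}
FOLLOW(<S>) = {$}
FOLLOW(<L>) = {v}
FOLLOW(<D>) = {v}
Each cell of M receives at most one production.

Yes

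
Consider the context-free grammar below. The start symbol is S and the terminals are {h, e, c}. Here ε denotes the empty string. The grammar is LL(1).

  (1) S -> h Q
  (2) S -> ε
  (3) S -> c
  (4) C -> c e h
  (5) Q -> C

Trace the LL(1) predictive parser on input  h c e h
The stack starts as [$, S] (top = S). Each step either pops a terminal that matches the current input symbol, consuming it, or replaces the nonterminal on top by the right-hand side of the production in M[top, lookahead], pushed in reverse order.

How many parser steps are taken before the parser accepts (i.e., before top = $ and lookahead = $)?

     Stack    Input      Action
  1  $ S      h c e h $  expand S -> h Q
  2  $ Q h    h c e h $  match h
  3  $ Q      c e h $    expand Q -> C
  4  $ C      c e h $    expand C -> c e h
  5  $ h e c  c e h $    match c
  6  $ h e    e h $      match e
  7  $ h      h $        match h
Accept reached after 7 steps.

7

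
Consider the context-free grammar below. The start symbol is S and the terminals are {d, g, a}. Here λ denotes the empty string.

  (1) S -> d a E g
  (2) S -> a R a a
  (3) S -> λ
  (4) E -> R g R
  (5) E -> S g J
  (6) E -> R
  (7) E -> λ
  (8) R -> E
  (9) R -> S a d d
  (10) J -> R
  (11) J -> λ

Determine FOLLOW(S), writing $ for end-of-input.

FIRST(S) = {λ, a, d}
FIRST(E) = {λ, a, d, g}  (via R g R, S g J, R)
FIRST(R) = {λ, a, d, g}  (via E, S a d d)
FIRST(J) = {λ, a, d, g}  (via R)
FOLLOW(S) includes $ since S is the start symbol.
FOLLOW(S): in E->S g J, S is followed by g J with FIRST {g}; in R->S a d d, S is followed by a d d with FIRST {a}. Thus FOLLOW(S) = {$, a, g}.
FOLLOW(E): in S->d a E g, E is followed by g with FIRST {g}; in R->E, the suffix after E is empty, so FOLLOW(E) ⊇ FOLLOW(R) = {a, g}. Thus FOLLOW(E) = {a, g}.
FOLLOW(J): in E->S g J, the suffix after J is empty, so FOLLOW(J) ⊇ FOLLOW(E) = {a, g}. Thus FOLLOW(J) = {a, g}.
FOLLOW(R): in S->a R a a, R is followed by a a with FIRST {a}; in E->R g R (occurrence 1), R is followed by g R with FIRST {g}; in E->R g R (occurrence 2), the suffix after R is empty, so FOLLOW(R) ⊇ FOLLOW(E) = {a, g}; in E->R, the suffix after R is empty, so FOLLOW(R) ⊇ FOLLOW(E) = {a, g}; in J->R, the suffix after R is empty, so FOLLOW(R) ⊇ FOLLOW(J) = {a, g}. Thus FOLLOW(R) = {a, g}.

{$, a, g}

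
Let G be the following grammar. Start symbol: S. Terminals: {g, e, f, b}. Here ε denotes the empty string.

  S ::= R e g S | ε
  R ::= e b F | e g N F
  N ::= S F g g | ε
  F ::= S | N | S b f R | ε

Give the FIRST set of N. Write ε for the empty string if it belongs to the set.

FIRST(R) = {e}
FIRST(S) = {ε, e}  (via R e g S)
FIRST(N) = {ε, b, e, g}  (via S F g g)
FIRST(F) = {ε, b, e, g}  (via S, N, S b f R)

{ε, b, e, g}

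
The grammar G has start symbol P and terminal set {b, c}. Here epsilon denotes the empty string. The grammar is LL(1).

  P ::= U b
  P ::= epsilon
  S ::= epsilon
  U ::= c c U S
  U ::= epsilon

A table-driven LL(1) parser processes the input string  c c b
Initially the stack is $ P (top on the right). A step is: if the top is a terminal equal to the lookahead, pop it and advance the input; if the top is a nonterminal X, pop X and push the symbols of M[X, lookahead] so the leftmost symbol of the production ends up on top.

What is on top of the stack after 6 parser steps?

b

     Stack        Input    Action
  1  $ P          c c b $  expand P ::= U b
  2  $ b U        c c b $  expand U ::= c c U S
  3  $ b S U c c  c c b $  match c
  4  $ b S U c    c b $    match c
  5  $ b S U      b $      expand U ::= epsilon
  6  $ b S        b $      expand S ::= epsilon
Stack after step 6: $ b (top = b).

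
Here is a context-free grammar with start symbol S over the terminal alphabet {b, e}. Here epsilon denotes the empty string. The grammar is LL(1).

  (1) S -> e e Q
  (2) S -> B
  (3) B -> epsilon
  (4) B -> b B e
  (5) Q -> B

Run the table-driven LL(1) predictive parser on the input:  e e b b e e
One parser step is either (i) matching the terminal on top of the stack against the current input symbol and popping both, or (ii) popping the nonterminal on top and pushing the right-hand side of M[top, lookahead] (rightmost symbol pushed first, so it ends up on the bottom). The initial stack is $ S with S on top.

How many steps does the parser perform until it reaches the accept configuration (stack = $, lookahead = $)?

11

      Stack      Input          Action
   1  $ S        e e b b e e $  expand S -> e e Q
   2  $ Q e e    e e b b e e $  match e
   3  $ Q e      e b b e e $    match e
   4  $ Q        b b e e $      expand Q -> B
   5  $ B        b b e e $      expand B -> b B e
   6  $ e B b    b b e e $      match b
   7  $ e B      b e e $        expand B -> b B e
   8  $ e e B b  b e e $        match b
   9  $ e e B    e e $          expand B -> epsilon
  10  $ e e      e e $          match e
  11  $ e        e $            match e
Accept reached after 11 steps.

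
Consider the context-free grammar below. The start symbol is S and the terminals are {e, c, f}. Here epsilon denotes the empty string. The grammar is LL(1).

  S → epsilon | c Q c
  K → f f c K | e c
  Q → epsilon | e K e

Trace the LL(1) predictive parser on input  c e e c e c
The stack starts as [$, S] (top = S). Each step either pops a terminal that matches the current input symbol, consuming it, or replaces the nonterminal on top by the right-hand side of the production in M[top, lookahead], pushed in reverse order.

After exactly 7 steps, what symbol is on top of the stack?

     Stack      Input          Action
  1  $ S        c e e c e c $  expand S → c Q c
  2  $ c Q c    c e e c e c $  match c
  3  $ c Q      e e c e c $    expand Q → e K e
  4  $ c e K e  e e c e c $    match e
  5  $ c e K    e c e c $      expand K → e c
  6  $ c e c e  e c e c $      match e
  7  $ c e c    c e c $        match c
Stack after step 7: $ c e (top = e).

e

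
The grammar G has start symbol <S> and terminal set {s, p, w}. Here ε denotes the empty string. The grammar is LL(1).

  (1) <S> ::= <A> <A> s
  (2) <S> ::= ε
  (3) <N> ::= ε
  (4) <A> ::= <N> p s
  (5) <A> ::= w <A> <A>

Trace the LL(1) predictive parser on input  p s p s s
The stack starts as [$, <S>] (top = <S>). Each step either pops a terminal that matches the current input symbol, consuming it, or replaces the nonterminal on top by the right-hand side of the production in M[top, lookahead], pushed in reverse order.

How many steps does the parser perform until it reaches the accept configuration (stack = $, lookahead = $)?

      Stack            Input        Action
   1  $ <S>            p s p s s $  expand <S> ::= <A> <A> s
   2  $ s <A> <A>      p s p s s $  expand <A> ::= <N> p s
   3  $ s <A> s p <N>  p s p s s $  expand <N> ::= ε
   4  $ s <A> s p      p s p s s $  match p
   5  $ s <A> s        s p s s $    match s
   6  $ s <A>          p s s $      expand <A> ::= <N> p s
   7  $ s s p <N>      p s s $      expand <N> ::= ε
   8  $ s s p          p s s $      match p
   9  $ s s            s s $        match s
  10  $ s              s $          match s
Accept reached after 10 steps.

10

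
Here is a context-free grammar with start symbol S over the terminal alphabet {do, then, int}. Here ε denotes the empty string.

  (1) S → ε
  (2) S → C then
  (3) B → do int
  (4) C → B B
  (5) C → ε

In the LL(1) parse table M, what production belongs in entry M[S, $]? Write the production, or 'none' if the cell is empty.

FIRST(B) = {do}
FIRST(C) = {ε, do}  (via B B)
FIRST(S) = {ε, do, then}  (via C then)
FOLLOW(S) includes $ since S is the start symbol.
FOLLOW(S): S appears on no right-hand side. Thus FOLLOW(S) = {$}.
For S → ε: FIRST(ε) = {ε}, so it goes in M[S, t] for t ∈ {}; since ε ∈ FIRST, also for every t ∈ FOLLOW(S) = {$}.
For S → C then: FIRST(C then) = {do, then}, so it goes in M[S, t] for t ∈ {do, then}.

S → ε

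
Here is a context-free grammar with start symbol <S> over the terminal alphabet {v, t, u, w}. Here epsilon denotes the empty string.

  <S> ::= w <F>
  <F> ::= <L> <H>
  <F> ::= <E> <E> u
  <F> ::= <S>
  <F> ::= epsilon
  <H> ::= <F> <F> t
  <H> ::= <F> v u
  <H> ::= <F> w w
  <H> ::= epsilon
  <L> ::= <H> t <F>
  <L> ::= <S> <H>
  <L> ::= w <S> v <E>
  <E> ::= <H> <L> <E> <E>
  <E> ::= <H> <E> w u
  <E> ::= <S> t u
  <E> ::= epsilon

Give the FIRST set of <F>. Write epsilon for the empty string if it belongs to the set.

FIRST(<S>): from <S>::=w <F> we get {w}. So FIRST(<S>) = {w}.
FIRST(<F>): from <F>::=<L> <H> we get {t, u, v, w}; from <F>::=<E> <E> u we get {t, u, v, w}; from <F>::=<S> we get {w}; from <F>::=epsilon we get {epsilon}. So FIRST(<F>) = {epsilon, t, u, v, w}.
FIRST(<H>): from <H>::=<F> <F> t we get {t, u, v, w}; from <H>::=<F> v u we get {t, u, v, w}; from <H>::=<F> w w we get {t, u, v, w}; from <H>::=epsilon we get {epsilon}. So FIRST(<H>) = {epsilon, t, u, v, w}.
FIRST(<L>): from <L>::=<H> t <F> we get {t, u, v, w}; from <L>::=<S> <H> we get {w}; from <L>::=w <S> v <E> we get {w}. So FIRST(<L>) = {t, u, v, w}.
FIRST(<E>): from <E>::=<H> <L> <E> <E> we get {t, u, v, w}; from <E>::=<H> <E> w u we get {t, u, v, w}; from <E>::=<S> t u we get {w}; from <E>::=epsilon we get {epsilon}. So FIRST(<E>) = {epsilon, t, u, v, w}.

{epsilon, t, u, v, w}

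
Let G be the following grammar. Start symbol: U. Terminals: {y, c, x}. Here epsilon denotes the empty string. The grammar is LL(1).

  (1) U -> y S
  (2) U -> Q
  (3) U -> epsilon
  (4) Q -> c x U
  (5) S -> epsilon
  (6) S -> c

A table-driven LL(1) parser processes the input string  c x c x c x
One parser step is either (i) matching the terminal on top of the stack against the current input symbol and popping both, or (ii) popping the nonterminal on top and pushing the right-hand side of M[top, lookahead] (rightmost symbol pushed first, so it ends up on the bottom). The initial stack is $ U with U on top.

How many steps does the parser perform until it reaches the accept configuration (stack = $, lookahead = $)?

13

step 1: stack=$ U  input=c x c x c x $  — expand U -> Q
step 2: stack=$ Q  input=c x c x c x $  — expand Q -> c x U
step 3: stack=$ U x c  input=c x c x c x $  — match c
step 4: stack=$ U x  input=x c x c x $  — match x
step 5: stack=$ U  input=c x c x $  — expand U -> Q
step 6: stack=$ Q  input=c x c x $  — expand Q -> c x U
step 7: stack=$ U x c  input=c x c x $  — match c
step 8: stack=$ U x  input=x c x $  — match x
step 9: stack=$ U  input=c x $  — expand U -> Q
step 10: stack=$ Q  input=c x $  — expand Q -> c x U
step 11: stack=$ U x c  input=c x $  — match c
step 12: stack=$ U x  input=x $  — match x
step 13: stack=$ U  input=$  — expand U -> epsilon
Accept reached after 13 steps.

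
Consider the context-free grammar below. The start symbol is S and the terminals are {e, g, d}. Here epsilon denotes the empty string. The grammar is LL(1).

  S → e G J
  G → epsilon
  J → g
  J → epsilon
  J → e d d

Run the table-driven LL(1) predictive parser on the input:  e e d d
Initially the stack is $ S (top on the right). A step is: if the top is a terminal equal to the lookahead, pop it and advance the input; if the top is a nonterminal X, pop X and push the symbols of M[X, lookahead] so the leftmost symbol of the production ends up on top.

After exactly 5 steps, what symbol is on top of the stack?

d

     Stack    Input      Action
  1  $ S      e e d d $  expand S → e G J
  2  $ J G e  e e d d $  match e
  3  $ J G    e d d $    expand G → epsilon
  4  $ J      e d d $    expand J → e d d
  5  $ d d e  e d d $    match e
Stack after step 5: $ d d (top = d).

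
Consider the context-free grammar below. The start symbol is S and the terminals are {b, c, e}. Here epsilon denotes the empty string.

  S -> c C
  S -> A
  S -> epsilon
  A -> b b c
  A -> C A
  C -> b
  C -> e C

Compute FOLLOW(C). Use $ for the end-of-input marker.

FIRST(C) = {b, e}
FIRST(A) = {b, e}  (via C A)
FIRST(S) = {epsilon, b, c, e}  (via A)
FOLLOW(S) includes $ since S is the start symbol.
FOLLOW(S): S appears on no right-hand side. Thus FOLLOW(S) = {$}.
FOLLOW(A): in S->A, the suffix after A is empty, so FOLLOW(A) ⊇ FOLLOW(S) = {$}; in A->C A, the suffix after A is empty (adds nothing new). Thus FOLLOW(A) = {$}.
FOLLOW(C): in S->c C, the suffix after C is empty, so FOLLOW(C) ⊇ FOLLOW(S) = {$}; in A->C A, C is followed by A with FIRST {b, e}; in C->e C, the suffix after C is empty (adds nothing new). Thus FOLLOW(C) = {$, b, e}.

{$, b, e}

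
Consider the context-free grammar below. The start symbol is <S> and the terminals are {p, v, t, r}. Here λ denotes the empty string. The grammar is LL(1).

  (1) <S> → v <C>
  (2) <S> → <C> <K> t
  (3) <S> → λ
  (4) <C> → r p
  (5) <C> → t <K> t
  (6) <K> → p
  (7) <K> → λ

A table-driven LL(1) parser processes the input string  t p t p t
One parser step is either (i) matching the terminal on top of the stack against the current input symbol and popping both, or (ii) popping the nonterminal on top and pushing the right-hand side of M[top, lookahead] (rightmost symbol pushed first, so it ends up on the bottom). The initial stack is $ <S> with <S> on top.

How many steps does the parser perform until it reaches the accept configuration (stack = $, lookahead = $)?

9

     Stack            Input        Action
  1  $ <S>            t p t p t $  expand <S> → <C> <K> t
  2  $ t <K> <C>      t p t p t $  expand <C> → t <K> t
  3  $ t <K> t <K> t  t p t p t $  match t
  4  $ t <K> t <K>    p t p t $    expand <K> → p
  5  $ t <K> t p      p t p t $    match p
  6  $ t <K> t        t p t $      match t
  7  $ t <K>          p t $        expand <K> → p
  8  $ t p            p t $        match p
  9  $ t              t $          match t
Accept reached after 9 steps.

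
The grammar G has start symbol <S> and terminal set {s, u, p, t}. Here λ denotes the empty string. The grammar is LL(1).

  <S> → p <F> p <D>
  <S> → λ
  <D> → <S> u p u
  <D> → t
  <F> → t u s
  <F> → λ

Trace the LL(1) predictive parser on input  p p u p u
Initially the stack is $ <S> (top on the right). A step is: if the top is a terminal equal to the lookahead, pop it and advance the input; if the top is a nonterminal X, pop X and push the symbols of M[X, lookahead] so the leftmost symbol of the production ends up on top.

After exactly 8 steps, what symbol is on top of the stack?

u

step 1: stack=$ <S>  input=p p u p u $  — expand <S> → p <F> p <D>
step 2: stack=$ <D> p <F> p  input=p p u p u $  — match p
step 3: stack=$ <D> p <F>  input=p u p u $  — expand <F> → λ
step 4: stack=$ <D> p  input=p u p u $  — match p
step 5: stack=$ <D>  input=u p u $  — expand <D> → <S> u p u
step 6: stack=$ u p u <S>  input=u p u $  — expand <S> → λ
step 7: stack=$ u p u  input=u p u $  — match u
step 8: stack=$ u p  input=p u $  — match p
Stack after step 8: $ u (top = u).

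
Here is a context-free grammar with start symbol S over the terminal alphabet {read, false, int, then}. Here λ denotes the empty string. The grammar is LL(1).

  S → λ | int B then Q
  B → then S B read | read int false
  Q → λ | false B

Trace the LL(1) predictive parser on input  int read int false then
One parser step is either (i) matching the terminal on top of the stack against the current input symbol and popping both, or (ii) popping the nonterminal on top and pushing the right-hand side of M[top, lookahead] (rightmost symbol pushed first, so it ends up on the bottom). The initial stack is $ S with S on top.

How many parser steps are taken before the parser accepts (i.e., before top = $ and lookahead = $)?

8

step 1: stack=$ S  input=int read int false then $  — expand S → int B then Q
step 2: stack=$ Q then B int  input=int read int false then $  — match int
step 3: stack=$ Q then B  input=read int false then $  — expand B → read int false
step 4: stack=$ Q then false int read  input=read int false then $  — match read
step 5: stack=$ Q then false int  input=int false then $  — match int
step 6: stack=$ Q then false  input=false then $  — match false
step 7: stack=$ Q then  input=then $  — match then
step 8: stack=$ Q  input=$  — expand Q → λ
Accept reached after 8 steps.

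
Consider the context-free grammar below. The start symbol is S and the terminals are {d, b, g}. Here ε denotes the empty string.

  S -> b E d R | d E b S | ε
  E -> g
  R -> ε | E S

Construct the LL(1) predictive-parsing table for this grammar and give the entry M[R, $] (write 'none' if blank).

R -> ε

FIRST(S) = {ε, b, d}
FIRST(E) = {g}
FIRST(R) = {ε, g}  (via E S)
FOLLOW(S) includes $ since S is the start symbol.
FOLLOW(S): in S->d E b S, the suffix after S is empty (adds nothing new); in R->E S, the suffix after S is empty, so FOLLOW(S) ⊇ FOLLOW(R) = {$}. Thus FOLLOW(S) = {$}.
FOLLOW(R): in S->b E d R, the suffix after R is empty, so FOLLOW(R) ⊇ FOLLOW(S) = {$}. Thus FOLLOW(R) = {$}.
For R -> ε: FIRST(ε) = {ε}, so it goes in M[R, t] for t ∈ {}; since ε ∈ FIRST, also for every t ∈ FOLLOW(R) = {$}.
For R -> E S: FIRST(E S) = {g}, so it goes in M[R, t] for t ∈ {g}.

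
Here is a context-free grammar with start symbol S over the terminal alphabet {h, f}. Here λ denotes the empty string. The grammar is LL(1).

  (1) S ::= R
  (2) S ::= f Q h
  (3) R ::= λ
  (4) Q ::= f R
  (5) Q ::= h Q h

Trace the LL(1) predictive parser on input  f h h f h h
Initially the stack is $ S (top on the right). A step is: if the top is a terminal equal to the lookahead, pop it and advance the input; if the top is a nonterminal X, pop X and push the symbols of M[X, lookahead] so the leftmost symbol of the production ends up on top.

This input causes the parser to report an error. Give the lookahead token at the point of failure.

step 1: stack=$ S  input=f h h f h h $  — expand S ::= f Q h
step 2: stack=$ h Q f  input=f h h f h h $  — match f
step 3: stack=$ h Q  input=h h f h h $  — expand Q ::= h Q h
step 4: stack=$ h h Q h  input=h h f h h $  — match h
step 5: stack=$ h h Q  input=h f h h $  — expand Q ::= h Q h
step 6: stack=$ h h h Q h  input=h f h h $  — match h
step 7: stack=$ h h h Q  input=f h h $  — expand Q ::= f R
step 8: stack=$ h h h R f  input=f h h $  — match f
step 9: stack=$ h h h R  input=h h $  — expand R ::= λ
step 10: stack=$ h h h  input=h h $  — match h
step 11: stack=$ h h  input=h $  — match h
step 12: stack=$ h  input=$  — error: top is terminal h but lookahead is $

$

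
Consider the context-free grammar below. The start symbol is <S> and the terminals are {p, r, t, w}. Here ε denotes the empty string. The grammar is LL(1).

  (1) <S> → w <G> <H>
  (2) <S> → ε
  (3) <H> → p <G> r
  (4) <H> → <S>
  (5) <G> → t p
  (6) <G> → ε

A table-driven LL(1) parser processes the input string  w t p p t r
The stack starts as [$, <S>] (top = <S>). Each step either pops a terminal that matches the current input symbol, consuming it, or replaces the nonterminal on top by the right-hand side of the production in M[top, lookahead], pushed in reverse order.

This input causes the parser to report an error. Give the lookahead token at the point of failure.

step 1: stack=$ <S>  input=w t p p t r $  — expand <S> → w <G> <H>
step 2: stack=$ <H> <G> w  input=w t p p t r $  — match w
step 3: stack=$ <H> <G>  input=t p p t r $  — expand <G> → t p
step 4: stack=$ <H> p t  input=t p p t r $  — match t
step 5: stack=$ <H> p  input=p p t r $  — match p
step 6: stack=$ <H>  input=p t r $  — expand <H> → p <G> r
step 7: stack=$ r <G> p  input=p t r $  — match p
step 8: stack=$ r <G>  input=t r $  — expand <G> → t p
step 9: stack=$ r p t  input=t r $  — match t
step 10: stack=$ r p  input=r $  — error: top is terminal p but lookahead is r

r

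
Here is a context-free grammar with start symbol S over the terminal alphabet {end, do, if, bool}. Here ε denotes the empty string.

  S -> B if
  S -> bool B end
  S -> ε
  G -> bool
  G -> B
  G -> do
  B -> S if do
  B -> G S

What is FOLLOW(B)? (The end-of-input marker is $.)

FIRST(S): from S->B if we get {bool, do, if}; from S->bool B end we get {bool}; from S->ε we get {ε}. So FIRST(S) = {ε, bool, do, if}.
FIRST(G): from G->bool we get {bool}; from G->B we get {bool, do, if}; from G->do we get {do}. So FIRST(G) = {bool, do, if}.
FIRST(B): from B->S if do we get {bool, do, if}; from B->G S we get {bool, do, if}. So FIRST(B) = {bool, do, if}.
FOLLOW(S) includes $ since S is the start symbol.
FOLLOW(S): in B->S if do, S is followed by if do with FIRST {if}; in B->G S, the suffix after S is empty, so FOLLOW(S) ⊇ FOLLOW(B) = {bool, do, end, if}. Thus FOLLOW(S) = {$, bool, do, end, if}.
FOLLOW(G): in B->G S, G is followed by S with FIRST {ε, bool, do, if}; in B->G S, the suffix after G is nullable, so FOLLOW(G) ⊇ FOLLOW(B) = {bool, do, end, if}. Thus FOLLOW(G) = {bool, do, end, if}.
FOLLOW(B): in S->B if, B is followed by if with FIRST {if}; in S->bool B end, B is followed by end with FIRST {end}; in G->B, the suffix after B is empty, so FOLLOW(B) ⊇ FOLLOW(G) = {bool, do, end, if}. Thus FOLLOW(B) = {bool, do, end, if}.

{bool, do, end, if}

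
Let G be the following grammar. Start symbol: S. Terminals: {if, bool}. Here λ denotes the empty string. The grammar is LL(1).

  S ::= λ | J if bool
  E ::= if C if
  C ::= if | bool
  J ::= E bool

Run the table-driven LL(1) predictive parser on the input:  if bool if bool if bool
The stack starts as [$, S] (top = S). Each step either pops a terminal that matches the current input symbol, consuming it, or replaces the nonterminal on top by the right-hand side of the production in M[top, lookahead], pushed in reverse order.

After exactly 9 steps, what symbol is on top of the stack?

step 1: stack=$ S  input=if bool if bool if bool $  — expand S ::= J if bool
step 2: stack=$ bool if J  input=if bool if bool if bool $  — expand J ::= E bool
step 3: stack=$ bool if bool E  input=if bool if bool if bool $  — expand E ::= if C if
step 4: stack=$ bool if bool if C if  input=if bool if bool if bool $  — match if
step 5: stack=$ bool if bool if C  input=bool if bool if bool $  — expand C ::= bool
step 6: stack=$ bool if bool if bool  input=bool if bool if bool $  — match bool
step 7: stack=$ bool if bool if  input=if bool if bool $  — match if
step 8: stack=$ bool if bool  input=bool if bool $  — match bool
step 9: stack=$ bool if  input=if bool $  — match if
Stack after step 9: $ bool (top = bool).

bool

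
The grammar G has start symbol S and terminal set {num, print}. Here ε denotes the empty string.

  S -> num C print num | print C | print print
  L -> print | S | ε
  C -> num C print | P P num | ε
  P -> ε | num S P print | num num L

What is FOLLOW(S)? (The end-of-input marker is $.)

FIRST(S) = {num, print}
FIRST(P) = {ε, num}
FIRST(L) = {ε, num, print}  (via S)
FIRST(C) = {ε, num}  (via P P num)
FOLLOW(S) includes $ since S is the start symbol.
FOLLOW(P): in C->P P num (occurrence 1), P is followed by P num with FIRST {num}; in C->P P num (occurrence 2), P is followed by num with FIRST {num}; in P->num S P print, P is followed by print with FIRST {print}. Thus FOLLOW(P) = {num, print}.
FOLLOW(L): in P->num num L, the suffix after L is empty, so FOLLOW(L) ⊇ FOLLOW(P) = {num, print}. Thus FOLLOW(L) = {num, print}.
FOLLOW(S): in L->S, the suffix after S is empty, so FOLLOW(S) ⊇ FOLLOW(L) = {num, print}; in P->num S P print, S is followed by P print with FIRST {num, print}. Thus FOLLOW(S) = {$, num, print}.
FOLLOW(C): in S->num C print num, C is followed by print num with FIRST {print}; in S->print C, the suffix after C is empty, so FOLLOW(C) ⊇ FOLLOW(S) = {$, num, print}; in C->num C print, C is followed by print with FIRST {print}. Thus FOLLOW(C) = {$, num, print}.

{$, num, print}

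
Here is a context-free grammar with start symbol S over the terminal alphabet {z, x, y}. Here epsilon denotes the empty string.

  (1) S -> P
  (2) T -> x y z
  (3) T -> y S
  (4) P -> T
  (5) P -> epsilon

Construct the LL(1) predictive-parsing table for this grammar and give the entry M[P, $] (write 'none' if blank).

P -> epsilon

FIRST(T) = {x, y}
FIRST(P) = {epsilon, x, y}  (via T)
FIRST(S) = {epsilon, x, y}  (via P)
FOLLOW(S) includes $ since S is the start symbol.
FOLLOW(S): in T->y S, the suffix after S is empty, so FOLLOW(S) ⊇ FOLLOW(T) = {$}. Thus FOLLOW(S) = {$}.
FOLLOW(P): in S->P, the suffix after P is empty, so FOLLOW(P) ⊇ FOLLOW(S) = {$}. Thus FOLLOW(P) = {$}.
For P -> T: FIRST(T) = {x, y}, so it goes in M[P, t] for t ∈ {x, y}.
For P -> epsilon: FIRST(epsilon) = {epsilon}, so it goes in M[P, t] for t ∈ {}; since epsilon ∈ FIRST, also for every t ∈ FOLLOW(P) = {$}.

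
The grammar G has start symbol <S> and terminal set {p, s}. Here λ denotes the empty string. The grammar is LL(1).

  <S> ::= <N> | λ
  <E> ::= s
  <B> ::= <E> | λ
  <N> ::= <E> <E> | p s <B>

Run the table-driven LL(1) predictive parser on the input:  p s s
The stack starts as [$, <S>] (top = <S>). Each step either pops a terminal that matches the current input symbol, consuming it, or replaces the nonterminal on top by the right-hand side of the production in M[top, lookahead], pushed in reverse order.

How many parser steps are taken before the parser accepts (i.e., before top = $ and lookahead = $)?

7

step 1: stack=$ <S>  input=p s s $  — expand <S> ::= <N>
step 2: stack=$ <N>  input=p s s $  — expand <N> ::= p s <B>
step 3: stack=$ <B> s p  input=p s s $  — match p
step 4: stack=$ <B> s  input=s s $  — match s
step 5: stack=$ <B>  input=s $  — expand <B> ::= <E>
step 6: stack=$ <E>  input=s $  — expand <E> ::= s
step 7: stack=$ s  input=s $  — match s
Accept reached after 7 steps.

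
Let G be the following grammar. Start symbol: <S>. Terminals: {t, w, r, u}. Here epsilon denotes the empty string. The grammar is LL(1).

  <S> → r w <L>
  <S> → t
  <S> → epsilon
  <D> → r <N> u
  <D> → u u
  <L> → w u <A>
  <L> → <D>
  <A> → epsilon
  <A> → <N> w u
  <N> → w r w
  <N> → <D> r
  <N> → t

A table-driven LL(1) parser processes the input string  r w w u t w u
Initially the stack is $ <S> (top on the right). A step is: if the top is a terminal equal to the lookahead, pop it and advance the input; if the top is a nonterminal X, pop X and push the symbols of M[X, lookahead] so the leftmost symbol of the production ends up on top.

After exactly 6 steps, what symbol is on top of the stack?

     Stack      Input            Action
  1  $ <S>      r w w u t w u $  expand <S> → r w <L>
  2  $ <L> w r  r w w u t w u $  match r
  3  $ <L> w    w w u t w u $    match w
  4  $ <L>      w u t w u $      expand <L> → w u <A>
  5  $ <A> u w  w u t w u $      match w
  6  $ <A> u    u t w u $        match u
Stack after step 6: $ <A> (top = <A>).

<A>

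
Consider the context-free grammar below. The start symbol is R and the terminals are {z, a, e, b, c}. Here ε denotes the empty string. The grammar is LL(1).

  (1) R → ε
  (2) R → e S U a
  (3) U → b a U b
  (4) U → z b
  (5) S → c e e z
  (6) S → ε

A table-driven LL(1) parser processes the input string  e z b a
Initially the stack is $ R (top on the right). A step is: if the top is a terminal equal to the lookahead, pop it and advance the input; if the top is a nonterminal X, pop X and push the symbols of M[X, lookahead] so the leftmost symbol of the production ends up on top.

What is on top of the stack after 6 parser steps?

a

step 1: stack=$ R  input=e z b a $  — expand R → e S U a
step 2: stack=$ a U S e  input=e z b a $  — match e
step 3: stack=$ a U S  input=z b a $  — expand S → ε
step 4: stack=$ a U  input=z b a $  — expand U → z b
step 5: stack=$ a b z  input=z b a $  — match z
step 6: stack=$ a b  input=b a $  — match b
Stack after step 6: $ a (top = a).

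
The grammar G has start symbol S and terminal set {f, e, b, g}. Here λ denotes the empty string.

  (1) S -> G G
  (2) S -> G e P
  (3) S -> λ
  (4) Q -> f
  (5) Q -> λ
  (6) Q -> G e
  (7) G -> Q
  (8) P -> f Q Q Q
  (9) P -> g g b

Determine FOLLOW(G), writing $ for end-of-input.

FIRST(P): from P->f Q Q Q we get {f}; from P->g g b we get {g}. So FIRST(P) = {f, g}.
FIRST(S): from S->G G we get {λ, e, f}; from S->G e P we get {e, f}; from S->λ we get {λ}. So FIRST(S) = {λ, e, f}.
FIRST(Q): from Q->f we get {f}; from Q->λ we get {λ}; from Q->G e we get {e, f}. So FIRST(Q) = {λ, e, f}.
FIRST(G): from G->Q we get {λ, e, f}. So FIRST(G) = {λ, e, f}.
FOLLOW(S) includes $ since S is the start symbol.
FOLLOW(S): S appears on no right-hand side. Thus FOLLOW(S) = {$}.
FOLLOW(G): in S->G G (occurrence 1), G is followed by G with FIRST {λ, e, f}; in S->G G (occurrence 1), the suffix after G is nullable, so FOLLOW(G) ⊇ FOLLOW(S) = {$}; in S->G G (occurrence 2), the suffix after G is empty, so FOLLOW(G) ⊇ FOLLOW(S) = {$}; in S->G e P, G is followed by e P with FIRST {e}; in Q->G e, G is followed by e with FIRST {e}. Thus FOLLOW(G) = {$, e, f}.
FOLLOW(P): in S->G e P, the suffix after P is empty, so FOLLOW(P) ⊇ FOLLOW(S) = {$}. Thus FOLLOW(P) = {$}.
FOLLOW(Q): in G->Q, the suffix after Q is empty, so FOLLOW(Q) ⊇ FOLLOW(G) = {$, e, f}; in P->f Q Q Q (occurrence 1), Q is followed by Q Q with FIRST {λ, e, f}; in P->f Q Q Q (occurrence 1), the suffix after Q is nullable, so FOLLOW(Q) ⊇ FOLLOW(P) = {$}; in P->f Q Q Q (occurrence 2), Q is followed by Q with FIRST {λ, e, f}; in P->f Q Q Q (occurrence 2), the suffix after Q is nullable, so FOLLOW(Q) ⊇ FOLLOW(P) = {$}; in P->f Q Q Q (occurrence 3), the suffix after Q is empty, so FOLLOW(Q) ⊇ FOLLOW(P) = {$}. Thus FOLLOW(Q) = {$, e, f}.

{$, e, f}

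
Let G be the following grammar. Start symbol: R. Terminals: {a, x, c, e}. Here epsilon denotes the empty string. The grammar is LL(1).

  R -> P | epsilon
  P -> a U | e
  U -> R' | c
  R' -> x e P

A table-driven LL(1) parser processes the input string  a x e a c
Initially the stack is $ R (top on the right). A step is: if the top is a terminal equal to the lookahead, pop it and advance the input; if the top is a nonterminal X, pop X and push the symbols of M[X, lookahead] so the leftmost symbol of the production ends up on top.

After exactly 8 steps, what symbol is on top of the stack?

a

step 1: stack=$ R  input=a x e a c $  — expand R -> P
step 2: stack=$ P  input=a x e a c $  — expand P -> a U
step 3: stack=$ U a  input=a x e a c $  — match a
step 4: stack=$ U  input=x e a c $  — expand U -> R'
step 5: stack=$ R'  input=x e a c $  — expand R' -> x e P
step 6: stack=$ P e x  input=x e a c $  — match x
step 7: stack=$ P e  input=e a c $  — match e
step 8: stack=$ P  input=a c $  — expand P -> a U
Stack after step 8: $ U a (top = a).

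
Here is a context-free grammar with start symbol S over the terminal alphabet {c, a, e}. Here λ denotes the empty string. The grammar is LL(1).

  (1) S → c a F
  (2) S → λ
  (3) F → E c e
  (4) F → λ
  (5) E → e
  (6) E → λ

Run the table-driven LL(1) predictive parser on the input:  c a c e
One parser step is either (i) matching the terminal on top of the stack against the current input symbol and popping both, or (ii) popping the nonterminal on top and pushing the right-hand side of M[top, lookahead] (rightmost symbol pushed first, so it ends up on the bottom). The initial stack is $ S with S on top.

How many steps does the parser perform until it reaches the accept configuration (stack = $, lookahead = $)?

step 1: stack=$ S  input=c a c e $  — expand S → c a F
step 2: stack=$ F a c  input=c a c e $  — match c
step 3: stack=$ F a  input=a c e $  — match a
step 4: stack=$ F  input=c e $  — expand F → E c e
step 5: stack=$ e c E  input=c e $  — expand E → λ
step 6: stack=$ e c  input=c e $  — match c
step 7: stack=$ e  input=e $  — match e
Accept reached after 7 steps.

7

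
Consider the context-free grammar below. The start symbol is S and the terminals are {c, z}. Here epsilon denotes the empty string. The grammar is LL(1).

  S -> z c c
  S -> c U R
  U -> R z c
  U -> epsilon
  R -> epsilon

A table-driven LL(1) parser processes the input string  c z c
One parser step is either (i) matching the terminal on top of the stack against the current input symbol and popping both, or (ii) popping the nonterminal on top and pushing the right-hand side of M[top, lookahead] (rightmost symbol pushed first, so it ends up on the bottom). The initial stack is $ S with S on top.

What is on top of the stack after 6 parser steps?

R

step 1: stack=$ S  input=c z c $  — expand S -> c U R
step 2: stack=$ R U c  input=c z c $  — match c
step 3: stack=$ R U  input=z c $  — expand U -> R z c
step 4: stack=$ R c z R  input=z c $  — expand R -> epsilon
step 5: stack=$ R c z  input=z c $  — match z
step 6: stack=$ R c  input=c $  — match c
Stack after step 6: $ R (top = R).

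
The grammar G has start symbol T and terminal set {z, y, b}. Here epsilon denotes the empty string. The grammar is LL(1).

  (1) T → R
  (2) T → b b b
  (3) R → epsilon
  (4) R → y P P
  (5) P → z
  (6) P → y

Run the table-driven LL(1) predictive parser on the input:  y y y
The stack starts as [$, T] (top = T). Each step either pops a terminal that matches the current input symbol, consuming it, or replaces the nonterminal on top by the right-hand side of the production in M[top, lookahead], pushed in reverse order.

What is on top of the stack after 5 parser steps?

P

step 1: stack=$ T  input=y y y $  — expand T → R
step 2: stack=$ R  input=y y y $  — expand R → y P P
step 3: stack=$ P P y  input=y y y $  — match y
step 4: stack=$ P P  input=y y $  — expand P → y
step 5: stack=$ P y  input=y y $  — match y
Stack after step 5: $ P (top = P).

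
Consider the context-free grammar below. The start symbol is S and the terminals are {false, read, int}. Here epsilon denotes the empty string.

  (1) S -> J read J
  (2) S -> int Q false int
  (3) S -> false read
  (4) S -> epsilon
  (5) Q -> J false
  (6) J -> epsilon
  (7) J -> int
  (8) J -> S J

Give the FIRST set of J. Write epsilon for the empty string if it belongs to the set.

FIRST(S): from S->J read J we get {false, int, read}; from S->int Q false int we get {int}; from S->false read we get {false}; from S->epsilon we get {epsilon}. So FIRST(S) = {epsilon, false, int, read}.
FIRST(J): from J->epsilon we get {epsilon}; from J->int we get {int}; from J->S J we get {epsilon, false, int, read}. So FIRST(J) = {epsilon, false, int, read}.
FIRST(Q): from Q->J false we get {false, int, read}. So FIRST(Q) = {false, int, read}.

{epsilon, false, int, read}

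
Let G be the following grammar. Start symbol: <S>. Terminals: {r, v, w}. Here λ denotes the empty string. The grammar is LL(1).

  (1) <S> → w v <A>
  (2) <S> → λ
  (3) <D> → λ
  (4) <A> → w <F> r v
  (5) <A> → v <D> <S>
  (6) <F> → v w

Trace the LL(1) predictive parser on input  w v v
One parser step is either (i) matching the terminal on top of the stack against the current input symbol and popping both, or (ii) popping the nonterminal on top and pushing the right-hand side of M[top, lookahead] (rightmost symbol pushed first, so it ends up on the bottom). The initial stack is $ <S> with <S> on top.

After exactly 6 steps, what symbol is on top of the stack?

     Stack        Input    Action
  1  $ <S>        w v v $  expand <S> → w v <A>
  2  $ <A> v w    w v v $  match w
  3  $ <A> v      v v $    match v
  4  $ <A>        v $      expand <A> → v <D> <S>
  5  $ <S> <D> v  v $      match v
  6  $ <S> <D>    $        expand <D> → λ
Stack after step 6: $ <S> (top = <S>).

<S>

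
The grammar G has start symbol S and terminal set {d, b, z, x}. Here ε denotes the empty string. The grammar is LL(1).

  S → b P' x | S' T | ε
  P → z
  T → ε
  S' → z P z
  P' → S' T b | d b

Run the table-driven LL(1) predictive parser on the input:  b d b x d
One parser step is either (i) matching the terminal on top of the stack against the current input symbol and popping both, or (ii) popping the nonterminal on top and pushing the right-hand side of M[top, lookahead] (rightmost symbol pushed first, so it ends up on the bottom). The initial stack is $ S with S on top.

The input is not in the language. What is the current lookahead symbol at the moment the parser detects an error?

     Stack     Input        Action
  1  $ S       b d b x d $  expand S → b P' x
  2  $ x P' b  b d b x d $  match b
  3  $ x P'    d b x d $    expand P' → d b
  4  $ x b d   d b x d $    match d
  5  $ x b     b x d $      match b
  6  $ x       x d $        match x
  7  $         d $          error: stack empty but input remains

d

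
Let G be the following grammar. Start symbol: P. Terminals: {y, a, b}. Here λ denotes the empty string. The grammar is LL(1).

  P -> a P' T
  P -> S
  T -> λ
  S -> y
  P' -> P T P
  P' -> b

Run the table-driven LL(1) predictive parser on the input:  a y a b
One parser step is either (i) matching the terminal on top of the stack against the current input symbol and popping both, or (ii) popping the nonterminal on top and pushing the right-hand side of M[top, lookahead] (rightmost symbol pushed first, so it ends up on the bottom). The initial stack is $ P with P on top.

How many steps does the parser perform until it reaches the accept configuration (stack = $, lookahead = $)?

      Stack       Input      Action
   1  $ P         a y a b $  expand P -> a P' T
   2  $ T P' a    a y a b $  match a
   3  $ T P'      y a b $    expand P' -> P T P
   4  $ T P T P   y a b $    expand P -> S
   5  $ T P T S   y a b $    expand S -> y
   6  $ T P T y   y a b $    match y
   7  $ T P T     a b $      expand T -> λ
   8  $ T P       a b $      expand P -> a P' T
   9  $ T T P' a  a b $      match a
  10  $ T T P'    b $        expand P' -> b
  11  $ T T b     b $        match b
  12  $ T T       $          expand T -> λ
  13  $ T         $          expand T -> λ
Accept reached after 13 steps.

13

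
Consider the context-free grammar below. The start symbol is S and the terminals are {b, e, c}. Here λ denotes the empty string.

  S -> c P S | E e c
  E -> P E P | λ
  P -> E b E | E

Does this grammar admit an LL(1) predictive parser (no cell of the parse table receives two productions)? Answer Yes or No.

No

FIRST(S) = {b, c, e}
FIRST(E) = {λ, b}
FIRST(P) = {λ, b}
FOLLOW(S) = {$}
FOLLOW(E) = {b, c, e}
FOLLOW(P) = {b, c, e}
Cell M[E, b] receives both E -> P E P and E -> λ — the grammar is not LL(1).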